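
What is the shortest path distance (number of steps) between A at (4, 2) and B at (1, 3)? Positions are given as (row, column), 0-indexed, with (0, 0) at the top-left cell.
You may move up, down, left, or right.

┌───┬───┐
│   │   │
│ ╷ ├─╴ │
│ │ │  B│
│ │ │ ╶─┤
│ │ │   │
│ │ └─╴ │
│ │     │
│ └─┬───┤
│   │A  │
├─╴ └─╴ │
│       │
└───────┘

Finding path from (4, 2) to (1, 3):
Path: (4,2) → (4,3) → (5,3) → (5,2) → (5,1) → (4,1) → (4,0) → (3,0) → (2,0) → (1,0) → (0,0) → (0,1) → (1,1) → (2,1) → (3,1) → (3,2) → (3,3) → (2,3) → (2,2) → (1,2) → (1,3)
Distance: 20 steps

Solution:

┌───┬───┐
│↱ ↓│   │
│ ╷ ├─╴ │
│↑│↓│↱ B│
│ │ │ ╶─┤
│↑│↓│↑ ↰│
│ │ └─╴ │
│↑│↳ → ↑│
│ └─┬───┤
│↑ ↰│A ↓│
├─╴ └─╴ │
│  ↑ ← ↲│
└───────┘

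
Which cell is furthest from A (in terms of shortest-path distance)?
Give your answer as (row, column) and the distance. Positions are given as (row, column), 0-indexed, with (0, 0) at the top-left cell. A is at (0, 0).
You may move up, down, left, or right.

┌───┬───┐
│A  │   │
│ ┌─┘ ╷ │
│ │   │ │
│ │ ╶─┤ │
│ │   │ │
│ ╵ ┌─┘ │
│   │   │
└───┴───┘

Computing BFS distances from A to all cells:
Furthest cell: (3, 2)
Distance: 13 steps

Path from A to the furthest cell:

┌───┬───┐
│A  │↱ ↓│
│ ┌─┘ ╷ │
│↓│↱ ↑│↓│
│ │ ╶─┤ │
│↓│↑  │↓│
│ ╵ ┌─┘ │
│↳ ↑│B ↲│
└───┴───┘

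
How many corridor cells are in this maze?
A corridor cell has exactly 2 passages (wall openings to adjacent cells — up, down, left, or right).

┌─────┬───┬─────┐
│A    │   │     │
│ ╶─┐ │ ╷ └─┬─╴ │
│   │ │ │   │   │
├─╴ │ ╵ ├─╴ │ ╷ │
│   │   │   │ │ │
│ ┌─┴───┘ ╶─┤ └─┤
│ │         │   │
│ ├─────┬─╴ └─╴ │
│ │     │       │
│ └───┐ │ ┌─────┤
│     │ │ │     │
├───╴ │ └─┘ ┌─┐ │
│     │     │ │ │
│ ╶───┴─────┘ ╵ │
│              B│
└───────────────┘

Counting cells with exactly 2 passages:
Total corridor cells: 54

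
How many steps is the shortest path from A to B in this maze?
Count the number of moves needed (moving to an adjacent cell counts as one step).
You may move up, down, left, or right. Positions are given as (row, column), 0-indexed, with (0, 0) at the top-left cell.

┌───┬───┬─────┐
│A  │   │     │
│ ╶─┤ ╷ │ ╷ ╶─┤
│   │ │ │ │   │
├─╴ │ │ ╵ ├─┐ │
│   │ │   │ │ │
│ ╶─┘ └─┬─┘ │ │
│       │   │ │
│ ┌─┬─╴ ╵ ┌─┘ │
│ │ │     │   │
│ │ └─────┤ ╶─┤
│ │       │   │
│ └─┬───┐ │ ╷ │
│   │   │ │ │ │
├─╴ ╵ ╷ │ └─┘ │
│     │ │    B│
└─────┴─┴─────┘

Using BFS to find shortest path:
Start: (0, 0), End: (7, 6)
Path found:
(0,0) → (1,0) → (1,1) → (2,1) → (2,0) → (3,0) → (3,1) → (3,2) → (2,2) → (1,2) → (0,2) → (0,3) → (1,3) → (2,3) → (2,4) → (1,4) → (0,4) → (0,5) → (1,5) → (1,6) → (2,6) → (3,6) → (4,6) → (4,5) → (5,5) → (5,6) → (6,6) → (7,6)
Number of steps: 27

Solution:

┌───┬───┬─────┐
│A  │↱ ↓│↱ ↓  │
│ ╶─┤ ╷ │ ╷ ╶─┤
│↳ ↓│↑│↓│↑│↳ ↓│
├─╴ │ │ ╵ ├─┐ │
│↓ ↲│↑│↳ ↑│ │↓│
│ ╶─┘ └─┬─┘ │ │
│↳ → ↑  │   │↓│
│ ┌─┬─╴ ╵ ┌─┘ │
│ │ │     │↓ ↲│
│ │ └─────┤ ╶─┤
│ │       │↳ ↓│
│ └─┬───┐ │ ╷ │
│   │   │ │ │↓│
├─╴ ╵ ╷ │ └─┘ │
│     │ │    B│
└─────┴─┴─────┘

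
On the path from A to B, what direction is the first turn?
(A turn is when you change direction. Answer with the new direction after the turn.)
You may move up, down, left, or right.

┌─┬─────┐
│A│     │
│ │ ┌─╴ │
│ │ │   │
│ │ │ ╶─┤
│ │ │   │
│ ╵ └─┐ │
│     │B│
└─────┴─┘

Directions: down, down, down, right, up, up, up, right, right, down, left, down, right, down
First turn direction: right

Solution:

┌─┬─────┐
│A│↱ → ↓│
│ │ ┌─╴ │
│↓│↑│↓ ↲│
│ │ │ ╶─┤
│↓│↑│↳ ↓│
│ ╵ └─┐ │
│↳ ↑  │B│
└─────┴─┘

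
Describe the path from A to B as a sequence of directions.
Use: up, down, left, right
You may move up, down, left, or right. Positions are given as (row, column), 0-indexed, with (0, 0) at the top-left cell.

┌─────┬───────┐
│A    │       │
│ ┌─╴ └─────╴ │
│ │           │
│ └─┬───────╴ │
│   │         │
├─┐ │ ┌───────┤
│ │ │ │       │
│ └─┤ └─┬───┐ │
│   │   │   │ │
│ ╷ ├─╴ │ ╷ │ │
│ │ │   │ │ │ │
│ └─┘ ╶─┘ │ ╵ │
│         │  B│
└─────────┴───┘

Finding the path and converting it to directions:
Path through cells: (0,0) → (0,1) → (0,2) → (1,2) → (1,3) → (1,4) → (1,5) → (1,6) → (2,6) → (2,5) → (2,4) → (2,3) → (2,2) → (3,2) → (4,2) → (4,3) → (5,3) → (5,2) → (6,2) → (6,3) → (6,4) → (5,4) → (4,4) → (4,5) → (5,5) → (6,5) → (6,6)
Directions: right, right, down, right, right, right, right, down, left, left, left, left, down, down, right, down, left, down, right, right, up, up, right, down, down, right

Solution:

┌─────┬───────┐
│A → ↓│       │
│ ┌─╴ └─────╴ │
│ │  ↳ → → → ↓│
│ └─┬───────╴ │
│   │↓ ← ← ← ↲│
├─┐ │ ┌───────┤
│ │ │↓│       │
│ └─┤ └─┬───┐ │
│   │↳ ↓│↱ ↓│ │
│ ╷ ├─╴ │ ╷ │ │
│ │ │↓ ↲│↑│↓│ │
│ └─┘ ╶─┘ │ ╵ │
│    ↳ → ↑│↳ B│
└─────────┴───┘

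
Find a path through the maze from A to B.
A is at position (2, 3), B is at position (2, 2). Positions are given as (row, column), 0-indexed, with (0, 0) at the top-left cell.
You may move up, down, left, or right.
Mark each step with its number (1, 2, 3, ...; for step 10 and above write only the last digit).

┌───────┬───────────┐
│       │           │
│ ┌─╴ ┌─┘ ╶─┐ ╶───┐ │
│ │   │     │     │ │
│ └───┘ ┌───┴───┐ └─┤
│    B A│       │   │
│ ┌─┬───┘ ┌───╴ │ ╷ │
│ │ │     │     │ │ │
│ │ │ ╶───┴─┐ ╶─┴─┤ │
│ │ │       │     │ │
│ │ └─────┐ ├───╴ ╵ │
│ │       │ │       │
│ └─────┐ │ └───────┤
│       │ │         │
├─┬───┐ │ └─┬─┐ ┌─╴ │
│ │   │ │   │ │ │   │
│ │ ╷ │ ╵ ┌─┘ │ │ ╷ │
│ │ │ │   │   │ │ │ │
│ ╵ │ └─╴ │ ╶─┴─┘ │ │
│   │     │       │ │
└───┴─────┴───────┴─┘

Finding the shortest path from (2, 3) to (2, 2):
Path length: 1 steps
Directions: left

Solution:

┌───────┬───────────┐
│       │           │
│ ┌─╴ ┌─┘ ╶─┐ ╶───┐ │
│ │   │     │     │ │
│ └───┘ ┌───┴───┐ └─┤
│    B A│       │   │
│ ┌─┬───┘ ┌───╴ │ ╷ │
│ │ │     │     │ │ │
│ │ │ ╶───┴─┐ ╶─┴─┤ │
│ │ │       │     │ │
│ │ └─────┐ ├───╴ ╵ │
│ │       │ │       │
│ └─────┐ │ └───────┤
│       │ │         │
├─┬───┐ │ └─┬─┐ ┌─╴ │
│ │   │ │   │ │ │   │
│ │ ╷ │ ╵ ┌─┘ │ │ ╷ │
│ │ │ │   │   │ │ │ │
│ ╵ │ └─╴ │ ╶─┴─┘ │ │
│   │     │       │ │
└───┴─────┴───────┴─┘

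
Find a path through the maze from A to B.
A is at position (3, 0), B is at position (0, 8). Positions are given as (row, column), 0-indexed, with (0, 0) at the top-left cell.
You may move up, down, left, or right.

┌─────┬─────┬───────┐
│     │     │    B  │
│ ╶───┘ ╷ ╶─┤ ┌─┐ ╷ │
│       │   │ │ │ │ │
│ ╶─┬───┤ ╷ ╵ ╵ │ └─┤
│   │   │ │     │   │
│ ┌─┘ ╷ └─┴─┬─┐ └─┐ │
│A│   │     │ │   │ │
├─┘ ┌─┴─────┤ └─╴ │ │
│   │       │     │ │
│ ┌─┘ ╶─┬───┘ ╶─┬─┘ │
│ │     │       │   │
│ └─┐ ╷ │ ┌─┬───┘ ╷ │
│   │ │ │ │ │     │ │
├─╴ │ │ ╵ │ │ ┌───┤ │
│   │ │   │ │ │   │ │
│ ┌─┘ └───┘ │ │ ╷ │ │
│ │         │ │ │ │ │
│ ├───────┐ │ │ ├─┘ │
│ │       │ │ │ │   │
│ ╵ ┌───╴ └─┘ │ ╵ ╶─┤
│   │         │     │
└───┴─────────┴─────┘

Finding the shortest path from (3, 0) to (0, 8):
Path length: 15 steps
Directions: up → up → right → right → right → up → right → down → right → down → right → up → up → right → right

Solution:

┌─────┬─────┬───────┐
│     │↱ ↓  │↱ → B  │
│ ╶───┘ ╷ ╶─┤ ┌─┐ ╷ │
│↱ → → ↑│↳ ↓│↑│ │ │ │
│ ╶─┬───┤ ╷ ╵ ╵ │ └─┤
│↑  │   │ │↳ ↑  │   │
│ ┌─┘ ╷ └─┴─┬─┐ └─┐ │
│A│   │     │ │   │ │
├─┘ ┌─┴─────┤ └─╴ │ │
│   │       │     │ │
│ ┌─┘ ╶─┬───┘ ╶─┬─┘ │
│ │     │       │   │
│ └─┐ ╷ │ ┌─┬───┘ ╷ │
│   │ │ │ │ │     │ │
├─╴ │ │ ╵ │ │ ┌───┤ │
│   │ │   │ │ │   │ │
│ ┌─┘ └───┘ │ │ ╷ │ │
│ │         │ │ │ │ │
│ ├───────┐ │ │ ├─┘ │
│ │       │ │ │ │   │
│ ╵ ┌───╴ └─┘ │ ╵ ╶─┤
│   │         │     │
└───┴─────────┴─────┘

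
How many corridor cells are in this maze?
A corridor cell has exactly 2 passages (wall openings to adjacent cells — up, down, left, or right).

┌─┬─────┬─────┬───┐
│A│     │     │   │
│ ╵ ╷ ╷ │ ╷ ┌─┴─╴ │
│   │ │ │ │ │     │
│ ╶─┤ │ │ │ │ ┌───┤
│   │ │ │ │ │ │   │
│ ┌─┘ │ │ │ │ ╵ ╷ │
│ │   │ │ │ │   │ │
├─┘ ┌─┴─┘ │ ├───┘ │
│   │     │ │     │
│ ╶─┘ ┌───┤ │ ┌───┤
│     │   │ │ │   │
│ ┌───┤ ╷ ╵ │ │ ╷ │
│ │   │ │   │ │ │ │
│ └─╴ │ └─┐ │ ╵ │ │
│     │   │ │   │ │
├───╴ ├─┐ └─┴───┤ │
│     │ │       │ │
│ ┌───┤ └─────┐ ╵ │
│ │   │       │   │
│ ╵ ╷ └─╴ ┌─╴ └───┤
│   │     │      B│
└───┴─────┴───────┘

Counting cells with exactly 2 passages:
Total corridor cells: 79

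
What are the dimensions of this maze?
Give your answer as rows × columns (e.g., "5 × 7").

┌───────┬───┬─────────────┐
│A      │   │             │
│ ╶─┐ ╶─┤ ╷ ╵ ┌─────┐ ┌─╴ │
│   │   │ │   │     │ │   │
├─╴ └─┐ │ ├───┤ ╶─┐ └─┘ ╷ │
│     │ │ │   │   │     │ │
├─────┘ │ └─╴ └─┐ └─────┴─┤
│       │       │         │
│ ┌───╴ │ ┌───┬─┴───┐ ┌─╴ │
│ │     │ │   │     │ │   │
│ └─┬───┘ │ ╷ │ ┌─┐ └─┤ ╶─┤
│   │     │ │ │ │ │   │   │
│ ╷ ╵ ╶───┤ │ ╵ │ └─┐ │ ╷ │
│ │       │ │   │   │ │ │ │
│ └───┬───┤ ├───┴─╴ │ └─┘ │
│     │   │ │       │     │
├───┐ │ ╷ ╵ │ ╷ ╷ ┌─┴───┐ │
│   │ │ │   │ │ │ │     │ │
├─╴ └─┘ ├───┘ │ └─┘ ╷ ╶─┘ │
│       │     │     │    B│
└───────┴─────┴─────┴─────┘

Counting the maze dimensions:
Rows (vertical): 10
Columns (horizontal): 13
Dimensions: 10 × 13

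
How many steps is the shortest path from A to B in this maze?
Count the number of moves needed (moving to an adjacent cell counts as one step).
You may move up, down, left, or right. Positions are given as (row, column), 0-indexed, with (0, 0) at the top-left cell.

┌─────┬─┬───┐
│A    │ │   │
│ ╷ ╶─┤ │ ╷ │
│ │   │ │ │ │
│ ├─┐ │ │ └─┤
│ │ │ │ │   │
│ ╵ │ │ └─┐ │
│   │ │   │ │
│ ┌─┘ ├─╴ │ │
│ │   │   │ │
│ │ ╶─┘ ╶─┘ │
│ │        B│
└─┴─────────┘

Using BFS to find shortest path:
Start: (0, 0), End: (5, 5)
Path found:
(0,0) → (0,1) → (1,1) → (1,2) → (2,2) → (3,2) → (4,2) → (4,1) → (5,1) → (5,2) → (5,3) → (5,4) → (5,5)
Number of steps: 12

Solution:

┌─────┬─┬───┐
│A ↓  │ │   │
│ ╷ ╶─┤ │ ╷ │
│ │↳ ↓│ │ │ │
│ ├─┐ │ │ └─┤
│ │ │↓│ │   │
│ ╵ │ │ └─┐ │
│   │↓│   │ │
│ ┌─┘ ├─╴ │ │
│ │↓ ↲│   │ │
│ │ ╶─┘ ╶─┘ │
│ │↳ → → → B│
└─┴─────────┘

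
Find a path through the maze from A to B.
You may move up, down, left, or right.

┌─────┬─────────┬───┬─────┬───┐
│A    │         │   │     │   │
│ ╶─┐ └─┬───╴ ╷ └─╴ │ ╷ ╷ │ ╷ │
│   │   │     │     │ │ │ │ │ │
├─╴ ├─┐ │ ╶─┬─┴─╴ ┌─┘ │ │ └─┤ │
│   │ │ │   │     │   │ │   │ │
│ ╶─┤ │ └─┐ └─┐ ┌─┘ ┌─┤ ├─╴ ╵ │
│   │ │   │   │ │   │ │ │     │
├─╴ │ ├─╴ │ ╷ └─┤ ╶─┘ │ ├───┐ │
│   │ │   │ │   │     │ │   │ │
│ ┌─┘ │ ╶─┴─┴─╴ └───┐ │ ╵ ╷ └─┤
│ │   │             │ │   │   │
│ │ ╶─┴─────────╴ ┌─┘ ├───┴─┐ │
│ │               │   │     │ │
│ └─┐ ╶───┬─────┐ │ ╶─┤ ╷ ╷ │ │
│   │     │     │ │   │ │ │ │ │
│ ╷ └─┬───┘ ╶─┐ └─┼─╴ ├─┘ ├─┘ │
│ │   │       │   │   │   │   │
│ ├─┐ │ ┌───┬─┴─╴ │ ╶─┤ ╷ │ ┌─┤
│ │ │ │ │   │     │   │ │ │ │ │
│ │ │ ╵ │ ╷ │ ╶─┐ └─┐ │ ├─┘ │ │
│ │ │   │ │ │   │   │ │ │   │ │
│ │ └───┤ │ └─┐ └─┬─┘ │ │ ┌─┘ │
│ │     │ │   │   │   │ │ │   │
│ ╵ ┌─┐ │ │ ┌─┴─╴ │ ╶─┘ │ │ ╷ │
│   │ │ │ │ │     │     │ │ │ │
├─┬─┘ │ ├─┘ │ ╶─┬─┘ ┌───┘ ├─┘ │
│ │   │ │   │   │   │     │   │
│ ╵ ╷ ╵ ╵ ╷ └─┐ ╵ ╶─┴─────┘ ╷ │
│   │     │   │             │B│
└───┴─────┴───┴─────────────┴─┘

Finding the shortest path through the maze:
Path length: 48 steps
Directions: down → right → down → left → down → right → down → left → down → down → down → right → down → right → down → down → right → up → up → right → right → up → right → right → down → right → down → left → left → down → right → down → right → down → left → left → down → right → down → right → right → right → right → right → right → up → right → down

Solution:

┌─────┬─────────┬───┬─────┬───┐
│A    │         │   │     │   │
│ ╶─┐ └─┬───╴ ╷ └─╴ │ ╷ ╷ │ ╷ │
│↳ ↓│   │     │     │ │ │ │ │ │
├─╴ ├─┐ │ ╶─┬─┴─╴ ┌─┘ │ │ └─┤ │
│↓ ↲│ │ │   │     │   │ │   │ │
│ ╶─┤ │ └─┐ └─┐ ┌─┘ ┌─┤ ├─╴ ╵ │
│↳ ↓│ │   │   │ │   │ │ │     │
├─╴ │ ├─╴ │ ╷ └─┤ ╶─┘ │ ├───┐ │
│↓ ↲│ │   │ │   │     │ │   │ │
│ ┌─┘ │ ╶─┴─┴─╴ └───┐ │ ╵ ╷ └─┤
│↓│   │             │ │   │   │
│ │ ╶─┴─────────╴ ┌─┘ ├───┴─┐ │
│↓│               │   │     │ │
│ └─┐ ╶───┬─────┐ │ ╶─┤ ╷ ╷ │ │
│↳ ↓│     │↱ → ↓│ │   │ │ │ │ │
│ ╷ └─┬───┘ ╶─┐ └─┼─╴ ├─┘ ├─┘ │
│ │↳ ↓│↱ → ↑  │↳ ↓│   │   │   │
│ ├─┐ │ ┌───┬─┴─╴ │ ╶─┤ ╷ │ ┌─┤
│ │ │↓│↑│   │↓ ← ↲│   │ │ │ │ │
│ │ │ ╵ │ ╷ │ ╶─┐ └─┐ │ ├─┘ │ │
│ │ │↳ ↑│ │ │↳ ↓│   │ │ │   │ │
│ │ └───┤ │ └─┐ └─┬─┘ │ │ ┌─┘ │
│ │     │ │   │↳ ↓│   │ │ │   │
│ ╵ ┌─┐ │ │ ┌─┴─╴ │ ╶─┘ │ │ ╷ │
│   │ │ │ │ │↓ ← ↲│     │ │ │ │
├─┬─┘ │ ├─┘ │ ╶─┬─┘ ┌───┘ ├─┘ │
│ │   │ │   │↳ ↓│   │     │↱ ↓│
│ ╵ ╷ ╵ ╵ ╷ └─┐ ╵ ╶─┴─────┘ ╷ │
│   │     │   │↳ → → → → → ↑│B│
└───┴─────┴───┴─────────────┴─┘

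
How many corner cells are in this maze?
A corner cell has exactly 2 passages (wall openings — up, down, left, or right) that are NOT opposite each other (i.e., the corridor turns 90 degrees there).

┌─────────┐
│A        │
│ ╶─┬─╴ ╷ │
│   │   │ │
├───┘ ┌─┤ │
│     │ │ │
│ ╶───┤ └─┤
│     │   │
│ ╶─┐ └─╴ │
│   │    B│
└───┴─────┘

Counting corner cells (2 non-opposite passages):
Total corners: 13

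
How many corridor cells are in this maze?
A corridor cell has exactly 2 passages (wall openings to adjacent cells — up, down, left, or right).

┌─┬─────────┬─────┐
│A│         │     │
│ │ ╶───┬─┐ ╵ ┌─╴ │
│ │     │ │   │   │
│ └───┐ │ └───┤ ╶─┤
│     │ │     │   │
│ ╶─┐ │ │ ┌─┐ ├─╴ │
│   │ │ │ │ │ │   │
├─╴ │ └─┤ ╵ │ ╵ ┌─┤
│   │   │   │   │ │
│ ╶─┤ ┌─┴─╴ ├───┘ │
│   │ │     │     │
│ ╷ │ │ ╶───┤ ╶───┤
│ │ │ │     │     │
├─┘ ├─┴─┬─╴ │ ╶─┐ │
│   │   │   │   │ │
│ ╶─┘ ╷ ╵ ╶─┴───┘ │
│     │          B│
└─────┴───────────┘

Counting cells with exactly 2 passages:
Total corridor cells: 65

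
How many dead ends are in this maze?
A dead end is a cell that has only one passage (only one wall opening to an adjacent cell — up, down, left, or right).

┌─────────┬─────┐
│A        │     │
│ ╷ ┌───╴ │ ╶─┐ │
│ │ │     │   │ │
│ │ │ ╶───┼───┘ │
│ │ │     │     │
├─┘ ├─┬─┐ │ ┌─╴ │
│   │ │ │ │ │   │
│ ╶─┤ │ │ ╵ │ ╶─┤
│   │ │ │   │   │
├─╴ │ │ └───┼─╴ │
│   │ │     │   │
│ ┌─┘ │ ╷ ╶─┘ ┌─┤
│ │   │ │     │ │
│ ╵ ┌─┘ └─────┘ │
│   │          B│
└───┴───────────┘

Checking each cell for number of passages:

Dead ends found at positions:
  (1, 6)
  (2, 0)
  (3, 2)
  (3, 3)
  (5, 5)
  (6, 7)
  (7, 2)
Total dead ends: 7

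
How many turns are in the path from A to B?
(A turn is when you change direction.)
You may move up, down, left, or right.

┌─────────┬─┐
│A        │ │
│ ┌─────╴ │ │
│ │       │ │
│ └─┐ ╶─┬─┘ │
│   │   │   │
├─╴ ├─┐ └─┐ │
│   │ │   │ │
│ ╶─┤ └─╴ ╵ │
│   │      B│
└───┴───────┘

Directions: right, right, right, right, down, left, left, down, right, down, right, down, right
Number of turns: 8

Solution:

┌─────────┬─┐
│A → → → ↓│ │
│ ┌─────╴ │ │
│ │  ↓ ← ↲│ │
│ └─┐ ╶─┬─┘ │
│   │↳ ↓│   │
├─╴ ├─┐ └─┐ │
│   │ │↳ ↓│ │
│ ╶─┤ └─╴ ╵ │
│   │    ↳ B│
└───┴───────┘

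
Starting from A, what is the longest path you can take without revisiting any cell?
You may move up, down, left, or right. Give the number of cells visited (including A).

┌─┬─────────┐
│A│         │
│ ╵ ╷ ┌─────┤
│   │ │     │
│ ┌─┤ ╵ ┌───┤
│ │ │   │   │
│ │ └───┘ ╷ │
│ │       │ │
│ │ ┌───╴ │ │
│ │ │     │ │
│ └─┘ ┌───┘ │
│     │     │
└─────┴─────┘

Finding longest simple path using DFS:
Start: (0, 0)
Longest path visits 19 cells
Path: A → down → down → down → down → down → right → right → up → right → right → up → up → right → down → down → down → left → left

Solution:

┌─┬─────────┐
│A│         │
│ ╵ ╷ ┌─────┤
│↓  │ │     │
│ ┌─┤ ╵ ┌───┤
│↓│ │   │↱ ↓│
│ │ └───┘ ╷ │
│↓│      ↑│↓│
│ │ ┌───╴ │ │
│↓│ │↱ → ↑│↓│
│ └─┘ ┌───┘ │
│↳ → ↑│B ← ↲│
└─────┴─────┘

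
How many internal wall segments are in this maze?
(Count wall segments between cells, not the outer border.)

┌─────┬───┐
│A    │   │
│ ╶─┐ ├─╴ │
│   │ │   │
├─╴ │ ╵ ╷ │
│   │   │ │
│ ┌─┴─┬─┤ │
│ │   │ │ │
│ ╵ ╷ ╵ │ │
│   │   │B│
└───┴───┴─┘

Counting internal wall segments:
Total internal walls: 16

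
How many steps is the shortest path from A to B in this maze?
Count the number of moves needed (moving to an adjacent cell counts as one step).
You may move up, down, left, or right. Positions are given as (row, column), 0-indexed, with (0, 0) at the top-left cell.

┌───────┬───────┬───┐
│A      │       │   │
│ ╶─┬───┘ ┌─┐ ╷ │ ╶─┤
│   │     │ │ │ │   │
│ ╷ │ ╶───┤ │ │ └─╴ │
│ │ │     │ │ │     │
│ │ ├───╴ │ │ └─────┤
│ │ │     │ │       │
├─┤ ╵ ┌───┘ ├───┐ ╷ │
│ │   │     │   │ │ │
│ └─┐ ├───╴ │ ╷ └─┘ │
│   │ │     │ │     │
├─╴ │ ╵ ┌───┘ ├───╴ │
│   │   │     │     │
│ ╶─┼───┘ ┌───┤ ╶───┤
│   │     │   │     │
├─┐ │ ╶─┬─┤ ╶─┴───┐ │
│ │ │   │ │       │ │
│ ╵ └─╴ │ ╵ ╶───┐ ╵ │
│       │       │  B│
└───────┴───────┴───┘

Using BFS to find shortest path:
Start: (0, 0), End: (9, 9)
Path found:
(0,0) → (1,0) → (1,1) → (2,1) → (3,1) → (4,1) → (4,2) → (3,2) → (3,3) → (3,4) → (2,4) → (2,3) → (2,2) → (1,2) → (1,3) → (1,4) → (0,4) → (0,5) → (0,6) → (1,6) → (2,6) → (3,6) → (3,7) → (3,8) → (3,9) → (4,9) → (5,9) → (6,9) → (6,8) → (6,7) → (7,7) → (7,8) → (7,9) → (8,9) → (9,9)
Number of steps: 34

Solution:

┌───────┬───────┬───┐
│A      │↱ → ↓  │   │
│ ╶─┬───┘ ┌─┐ ╷ │ ╶─┤
│↳ ↓│↱ → ↑│ │↓│ │   │
│ ╷ │ ╶───┤ │ │ └─╴ │
│ │↓│↑ ← ↰│ │↓│     │
│ │ ├───╴ │ │ └─────┤
│ │↓│↱ → ↑│ │↳ → → ↓│
├─┤ ╵ ┌───┘ ├───┐ ╷ │
│ │↳ ↑│     │   │ │↓│
│ └─┐ ├───╴ │ ╷ └─┘ │
│   │ │     │ │    ↓│
├─╴ │ ╵ ┌───┘ ├───╴ │
│   │   │     │↓ ← ↲│
│ ╶─┼───┘ ┌───┤ ╶───┤
│   │     │   │↳ → ↓│
├─┐ │ ╶─┬─┤ ╶─┴───┐ │
│ │ │   │ │       │↓│
│ ╵ └─╴ │ ╵ ╶───┐ ╵ │
│       │       │  B│
└───────┴───────┴───┘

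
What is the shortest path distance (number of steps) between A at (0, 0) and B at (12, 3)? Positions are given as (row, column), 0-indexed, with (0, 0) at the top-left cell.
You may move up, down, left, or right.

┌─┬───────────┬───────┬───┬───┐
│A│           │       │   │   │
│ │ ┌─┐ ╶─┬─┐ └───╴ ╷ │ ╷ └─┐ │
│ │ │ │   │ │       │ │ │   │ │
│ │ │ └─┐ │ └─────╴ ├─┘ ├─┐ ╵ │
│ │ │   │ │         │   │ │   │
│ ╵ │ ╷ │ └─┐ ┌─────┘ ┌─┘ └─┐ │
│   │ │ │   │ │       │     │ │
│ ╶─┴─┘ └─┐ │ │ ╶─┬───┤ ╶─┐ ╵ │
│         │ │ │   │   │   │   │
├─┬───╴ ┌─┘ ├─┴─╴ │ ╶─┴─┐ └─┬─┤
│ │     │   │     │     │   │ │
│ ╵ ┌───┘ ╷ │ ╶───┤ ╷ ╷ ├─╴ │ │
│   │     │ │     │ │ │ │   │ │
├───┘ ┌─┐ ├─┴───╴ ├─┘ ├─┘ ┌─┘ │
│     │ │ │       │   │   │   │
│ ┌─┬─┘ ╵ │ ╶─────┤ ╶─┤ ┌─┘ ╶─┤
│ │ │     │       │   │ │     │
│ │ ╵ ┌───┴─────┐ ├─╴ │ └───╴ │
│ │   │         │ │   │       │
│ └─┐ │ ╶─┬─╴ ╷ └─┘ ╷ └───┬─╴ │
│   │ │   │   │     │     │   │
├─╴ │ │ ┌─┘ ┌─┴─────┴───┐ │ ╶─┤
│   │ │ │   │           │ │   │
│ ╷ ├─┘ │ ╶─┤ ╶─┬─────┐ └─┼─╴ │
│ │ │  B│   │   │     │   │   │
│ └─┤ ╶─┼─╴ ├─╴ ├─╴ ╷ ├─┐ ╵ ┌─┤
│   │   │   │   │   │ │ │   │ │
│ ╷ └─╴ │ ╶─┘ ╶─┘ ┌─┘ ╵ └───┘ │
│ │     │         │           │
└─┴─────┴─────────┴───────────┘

Finding path from (0, 0) to (12, 3):
Path: (0,0) → (1,0) → (2,0) → (3,0) → (3,1) → (2,1) → (1,1) → (0,1) → (0,2) → (0,3) → (1,3) → (1,4) → (2,4) → (3,4) → (3,5) → (4,5) → (5,5) → (5,4) → (6,4) → (6,3) → (6,2) → (7,2) → (7,1) → (7,0) → (8,0) → (9,0) → (10,0) → (10,1) → (11,1) → (11,0) → (12,0) → (13,0) → (13,1) → (14,1) → (14,2) → (14,3) → (13,3) → (13,2) → (12,2) → (12,3)
Distance: 39 steps

Solution:

┌─┬───────────┬───────┬───┬───┐
│A│↱ → ↓      │       │   │   │
│ │ ┌─┐ ╶─┬─┐ └───╴ ╷ │ ╷ └─┐ │
│↓│↑│ │↳ ↓│ │       │ │ │   │ │
│ │ │ └─┐ │ └─────╴ ├─┘ ├─┐ ╵ │
│↓│↑│   │↓│         │   │ │   │
│ ╵ │ ╷ │ └─┐ ┌─────┘ ┌─┘ └─┐ │
│↳ ↑│ │ │↳ ↓│ │       │     │ │
│ ╶─┴─┘ └─┐ │ │ ╶─┬───┤ ╶─┐ ╵ │
│         │↓│ │   │   │   │   │
├─┬───╴ ┌─┘ ├─┴─╴ │ ╶─┴─┐ └─┬─┤
│ │     │↓ ↲│     │     │   │ │
│ ╵ ┌───┘ ╷ │ ╶───┤ ╷ ╷ ├─╴ │ │
│   │↓ ← ↲│ │     │ │ │ │   │ │
├───┘ ┌─┐ ├─┴───╴ ├─┘ ├─┘ ┌─┘ │
│↓ ← ↲│ │ │       │   │   │   │
│ ┌─┬─┘ ╵ │ ╶─────┤ ╶─┤ ┌─┘ ╶─┤
│↓│ │     │       │   │ │     │
│ │ ╵ ┌───┴─────┐ ├─╴ │ └───╴ │
│↓│   │         │ │   │       │
│ └─┐ │ ╶─┬─╴ ╷ └─┘ ╷ └───┬─╴ │
│↳ ↓│ │   │   │     │     │   │
├─╴ │ │ ┌─┘ ┌─┴─────┴───┐ │ ╶─┤
│↓ ↲│ │ │   │           │ │   │
│ ╷ ├─┘ │ ╶─┤ ╶─┬─────┐ └─┼─╴ │
│↓│ │↱ B│   │   │     │   │   │
│ └─┤ ╶─┼─╴ ├─╴ ├─╴ ╷ ├─┐ ╵ ┌─┤
│↳ ↓│↑ ↰│   │   │   │ │ │   │ │
│ ╷ └─╴ │ ╶─┘ ╶─┘ ┌─┘ ╵ └───┘ │
│ │↳ → ↑│         │           │
└─┴─────┴─────────┴───────────┘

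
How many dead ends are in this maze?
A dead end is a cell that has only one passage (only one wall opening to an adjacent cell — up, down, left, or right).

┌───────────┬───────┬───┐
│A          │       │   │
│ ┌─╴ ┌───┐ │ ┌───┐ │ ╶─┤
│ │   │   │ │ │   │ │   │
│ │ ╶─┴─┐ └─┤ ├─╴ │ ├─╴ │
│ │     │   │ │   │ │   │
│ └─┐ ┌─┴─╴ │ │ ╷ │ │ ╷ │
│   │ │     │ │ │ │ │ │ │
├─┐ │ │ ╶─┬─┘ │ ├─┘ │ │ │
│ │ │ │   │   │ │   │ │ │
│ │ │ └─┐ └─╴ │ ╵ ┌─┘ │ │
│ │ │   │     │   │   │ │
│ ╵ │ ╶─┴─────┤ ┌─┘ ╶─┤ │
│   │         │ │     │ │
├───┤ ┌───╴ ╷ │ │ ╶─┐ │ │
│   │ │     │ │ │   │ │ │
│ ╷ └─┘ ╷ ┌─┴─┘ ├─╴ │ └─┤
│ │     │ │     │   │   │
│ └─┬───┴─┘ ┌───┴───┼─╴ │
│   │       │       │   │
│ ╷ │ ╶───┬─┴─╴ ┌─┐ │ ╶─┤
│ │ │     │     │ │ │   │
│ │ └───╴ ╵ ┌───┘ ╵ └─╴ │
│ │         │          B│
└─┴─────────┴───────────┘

Checking each cell for number of passages:

Dead ends found at positions:
  (0, 11)
  (1, 3)
  (1, 5)
  (1, 7)
  (2, 3)
  (3, 8)
  (4, 0)
  (4, 5)
  (5, 3)
  (7, 2)
  (7, 6)
  (7, 11)
  (8, 4)
  (8, 8)
  (9, 6)
  (10, 8)
  (11, 0)
  (11, 6)
Total dead ends: 18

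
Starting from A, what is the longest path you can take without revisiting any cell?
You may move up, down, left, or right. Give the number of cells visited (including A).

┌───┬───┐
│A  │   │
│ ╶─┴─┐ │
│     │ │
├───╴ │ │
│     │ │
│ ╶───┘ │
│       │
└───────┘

Finding longest simple path using DFS:
Start: (0, 0)
Longest path visits 15 cells
Path: A → down → right → right → down → left → left → down → right → right → right → up → up → up → left

Solution:

┌───┬───┐
│A  │B ↰│
│ ╶─┴─┐ │
│↳ → ↓│↑│
├───╴ │ │
│↓ ← ↲│↑│
│ ╶───┘ │
│↳ → → ↑│
└───────┘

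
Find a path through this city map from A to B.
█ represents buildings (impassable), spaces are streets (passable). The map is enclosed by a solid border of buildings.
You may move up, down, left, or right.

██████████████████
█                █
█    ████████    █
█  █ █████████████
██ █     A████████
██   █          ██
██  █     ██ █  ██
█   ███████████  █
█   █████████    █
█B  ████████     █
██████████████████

Finding the shortest path from A to B:
Movement: cardinal only
Path length: 13 steps
Directions: left → left → left → left → left → down → left → down → down → down → down → left → left

Solution:

██████████████████
█                █
█    ████████    █
█  █ █████████████
██ █↓←←←←A████████
██ ↓↲█          ██
██ ↓█     ██ █  ██
█  ↓███████████  █
█  ↓█████████    █
█B←↲████████     █
██████████████████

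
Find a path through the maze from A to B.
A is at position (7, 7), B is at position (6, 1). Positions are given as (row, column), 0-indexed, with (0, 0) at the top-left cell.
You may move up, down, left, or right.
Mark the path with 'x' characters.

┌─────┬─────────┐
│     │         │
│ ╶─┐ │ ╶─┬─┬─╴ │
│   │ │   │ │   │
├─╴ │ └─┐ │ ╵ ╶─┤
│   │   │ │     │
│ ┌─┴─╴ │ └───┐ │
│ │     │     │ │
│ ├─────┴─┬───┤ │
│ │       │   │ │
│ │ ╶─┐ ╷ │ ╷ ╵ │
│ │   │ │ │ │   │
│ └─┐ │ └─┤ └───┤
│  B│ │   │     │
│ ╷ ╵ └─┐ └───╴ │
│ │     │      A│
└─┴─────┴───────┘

Finding the shortest path from (7, 7) to (6, 1):
Path length: 15 steps
Directions: left → left → left → up → left → up → up → left → left → down → right → down → down → left → up

Solution:

┌─────┬─────────┐
│     │         │
│ ╶─┐ │ ╶─┬─┬─╴ │
│   │ │   │ │   │
├─╴ │ └─┐ │ ╵ ╶─┤
│   │   │ │     │
│ ┌─┴─╴ │ └───┐ │
│ │     │     │ │
│ ├─────┴─┬───┤ │
│ │x x x  │   │ │
│ │ ╶─┐ ╷ │ ╷ ╵ │
│ │x x│x│ │ │   │
│ └─┐ │ └─┤ └───┤
│  B│x│x x│     │
│ ╷ ╵ └─┐ └───╴ │
│ │x x  │x x x A│
└─┴─────┴───────┘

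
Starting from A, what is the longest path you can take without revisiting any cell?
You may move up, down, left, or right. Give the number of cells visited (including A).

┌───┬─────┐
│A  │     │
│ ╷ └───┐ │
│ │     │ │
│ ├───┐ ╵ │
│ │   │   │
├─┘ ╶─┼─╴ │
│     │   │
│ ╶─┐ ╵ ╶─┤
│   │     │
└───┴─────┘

Finding longest simple path using DFS:
Start: (0, 0)
Longest path visits 16 cells
Path: A → right → down → right → right → down → right → down → left → down → left → up → left → left → down → right

Solution:

┌───┬─────┐
│A ↓│     │
│ ╷ └───┐ │
│ │↳ → ↓│ │
│ ├───┐ ╵ │
│ │   │↳ ↓│
├─┘ ╶─┼─╴ │
│↓ ← ↰│↓ ↲│
│ ╶─┐ ╵ ╶─┤
│↳ B│↑ ↲  │
└───┴─────┘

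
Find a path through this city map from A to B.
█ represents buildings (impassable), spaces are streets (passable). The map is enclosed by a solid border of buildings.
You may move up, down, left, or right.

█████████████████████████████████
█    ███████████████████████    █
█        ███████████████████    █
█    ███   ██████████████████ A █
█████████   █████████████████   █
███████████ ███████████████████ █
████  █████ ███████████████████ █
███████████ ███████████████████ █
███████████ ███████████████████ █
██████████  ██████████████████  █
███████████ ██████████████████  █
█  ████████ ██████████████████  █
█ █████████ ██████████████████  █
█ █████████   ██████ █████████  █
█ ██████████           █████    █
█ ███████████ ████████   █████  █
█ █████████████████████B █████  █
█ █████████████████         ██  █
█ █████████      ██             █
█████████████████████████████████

Finding the shortest path from A to B:
Movement: cardinal only
Path length: 26 steps
Directions: down → right → down → down → down → down → down → down → down → down → down → down → down → down → down → down → left → left → left → left → up → left → left → left → up → left

Solution:

█████████████████████████████████
█    ███████████████████████    █
█        ███████████████████    █
█    ███   ██████████████████ A █
█████████   █████████████████ ↳↓█
███████████ ███████████████████↓█
████  █████ ███████████████████↓█
███████████ ███████████████████↓█
███████████ ███████████████████↓█
██████████  ██████████████████ ↓█
███████████ ██████████████████ ↓█
█  ████████ ██████████████████ ↓█
█ █████████ ██████████████████ ↓█
█ █████████   ██████ █████████ ↓█
█ ██████████           █████   ↓█
█ ███████████ ████████   █████ ↓█
█ █████████████████████B↰█████ ↓█
█ █████████████████     ↑←←↰██ ↓█
█ █████████      ██        ↑←←←↲█
█████████████████████████████████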